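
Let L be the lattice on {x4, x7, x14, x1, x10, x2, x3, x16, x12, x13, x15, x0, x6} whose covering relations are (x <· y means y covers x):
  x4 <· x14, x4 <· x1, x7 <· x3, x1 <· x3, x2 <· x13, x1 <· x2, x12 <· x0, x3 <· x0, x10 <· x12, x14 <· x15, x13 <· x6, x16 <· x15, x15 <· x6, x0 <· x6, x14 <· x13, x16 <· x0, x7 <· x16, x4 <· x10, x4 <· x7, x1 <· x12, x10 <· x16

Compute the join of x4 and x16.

Common upper bounds of {x4, x16}: x0, x15, x16, x6.
The least among these is x16.

x16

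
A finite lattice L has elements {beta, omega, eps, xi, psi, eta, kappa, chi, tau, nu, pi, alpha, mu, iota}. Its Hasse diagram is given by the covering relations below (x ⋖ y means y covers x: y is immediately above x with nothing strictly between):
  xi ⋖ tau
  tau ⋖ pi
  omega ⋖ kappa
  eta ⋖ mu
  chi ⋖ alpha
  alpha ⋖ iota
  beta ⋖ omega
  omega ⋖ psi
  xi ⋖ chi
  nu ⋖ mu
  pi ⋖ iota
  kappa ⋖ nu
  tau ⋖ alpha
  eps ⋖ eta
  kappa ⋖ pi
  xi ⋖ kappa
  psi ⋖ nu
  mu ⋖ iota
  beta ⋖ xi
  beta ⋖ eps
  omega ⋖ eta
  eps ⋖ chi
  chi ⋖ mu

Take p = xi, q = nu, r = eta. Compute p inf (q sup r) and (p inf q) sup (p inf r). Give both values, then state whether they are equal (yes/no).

xi; xi; yes

q sup r = mu, so p inf (q sup r) = xi inf mu = xi.
p inf q = xi and p inf r = beta, so (p inf q) sup (p inf r) = xi sup beta = xi.
Equal: yes.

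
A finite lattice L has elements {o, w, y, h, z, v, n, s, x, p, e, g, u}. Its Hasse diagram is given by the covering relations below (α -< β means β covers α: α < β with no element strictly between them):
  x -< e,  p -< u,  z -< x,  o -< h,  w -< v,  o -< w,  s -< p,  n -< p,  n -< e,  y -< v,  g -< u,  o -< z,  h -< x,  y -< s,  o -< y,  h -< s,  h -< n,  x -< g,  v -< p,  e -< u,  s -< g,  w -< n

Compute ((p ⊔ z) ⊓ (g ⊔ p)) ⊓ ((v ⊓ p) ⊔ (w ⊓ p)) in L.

v

p ∨ z = u
g ∨ p = u
u ∧ u = u
v ∧ p = v
w ∧ p = w
v ∨ w = v
u ∧ v = v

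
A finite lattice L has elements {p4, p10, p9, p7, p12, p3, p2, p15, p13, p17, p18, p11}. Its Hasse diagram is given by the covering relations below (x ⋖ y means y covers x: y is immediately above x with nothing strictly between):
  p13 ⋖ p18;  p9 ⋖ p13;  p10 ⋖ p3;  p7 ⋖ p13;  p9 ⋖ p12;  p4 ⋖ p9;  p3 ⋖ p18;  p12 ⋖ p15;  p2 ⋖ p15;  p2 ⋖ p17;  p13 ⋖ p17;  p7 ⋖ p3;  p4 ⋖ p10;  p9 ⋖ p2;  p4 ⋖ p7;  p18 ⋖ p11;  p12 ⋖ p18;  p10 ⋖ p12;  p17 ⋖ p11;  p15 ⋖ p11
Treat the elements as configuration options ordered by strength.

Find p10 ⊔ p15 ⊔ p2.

p15

Common upper bounds of {p10, p15, p2}: p11, p15.
The least among these is p15.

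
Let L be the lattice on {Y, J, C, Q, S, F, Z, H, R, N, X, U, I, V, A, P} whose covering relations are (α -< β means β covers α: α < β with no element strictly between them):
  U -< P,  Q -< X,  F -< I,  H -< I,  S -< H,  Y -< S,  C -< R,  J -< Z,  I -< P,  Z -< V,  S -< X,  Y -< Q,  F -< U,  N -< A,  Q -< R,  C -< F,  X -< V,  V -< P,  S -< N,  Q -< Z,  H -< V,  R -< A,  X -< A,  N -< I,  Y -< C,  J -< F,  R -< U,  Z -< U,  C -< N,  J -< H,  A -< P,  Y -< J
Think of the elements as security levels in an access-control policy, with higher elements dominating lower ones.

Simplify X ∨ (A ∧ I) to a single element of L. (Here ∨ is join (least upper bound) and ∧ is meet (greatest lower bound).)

A ∧ I = N
X ∨ N = A

A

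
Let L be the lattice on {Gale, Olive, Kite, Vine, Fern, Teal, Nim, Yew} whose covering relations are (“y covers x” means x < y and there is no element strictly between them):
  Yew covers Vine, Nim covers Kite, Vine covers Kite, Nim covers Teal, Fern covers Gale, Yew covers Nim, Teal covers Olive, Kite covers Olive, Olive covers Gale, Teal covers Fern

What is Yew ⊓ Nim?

Common lower bounds of {Yew, Nim}: Fern, Gale, Kite, Nim, Olive, Teal.
The greatest among these is Nim.

Nim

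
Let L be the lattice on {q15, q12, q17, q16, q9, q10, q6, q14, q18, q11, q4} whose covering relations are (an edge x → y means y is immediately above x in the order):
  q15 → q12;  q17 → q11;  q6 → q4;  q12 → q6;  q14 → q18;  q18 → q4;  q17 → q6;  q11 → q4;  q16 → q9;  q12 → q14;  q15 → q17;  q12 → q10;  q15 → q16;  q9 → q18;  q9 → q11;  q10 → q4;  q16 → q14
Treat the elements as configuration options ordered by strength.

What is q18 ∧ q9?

q9

Common lower bounds of {q18, q9}: q15, q16, q9.
The greatest among these is q9.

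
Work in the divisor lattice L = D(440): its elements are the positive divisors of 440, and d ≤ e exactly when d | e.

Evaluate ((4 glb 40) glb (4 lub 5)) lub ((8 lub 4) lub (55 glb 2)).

4 ∧ 40 = 4
4 ∨ 5 = 20
4 ∧ 20 = 4
8 ∨ 4 = 8
55 ∧ 2 = 1
8 ∨ 1 = 8
4 ∨ 8 = 8

8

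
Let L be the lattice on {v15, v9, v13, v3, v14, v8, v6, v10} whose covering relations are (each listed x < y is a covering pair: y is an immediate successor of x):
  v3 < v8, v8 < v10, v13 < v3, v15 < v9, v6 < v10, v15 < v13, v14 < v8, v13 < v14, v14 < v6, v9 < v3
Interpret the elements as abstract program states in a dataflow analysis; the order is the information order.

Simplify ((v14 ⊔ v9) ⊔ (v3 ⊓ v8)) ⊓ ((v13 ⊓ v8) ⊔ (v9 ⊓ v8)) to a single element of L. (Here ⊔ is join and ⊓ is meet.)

v14 ∨ v9 = v8
v3 ∧ v8 = v3
v8 ∨ v3 = v8
v13 ∧ v8 = v13
v9 ∧ v8 = v9
v13 ∨ v9 = v3
v8 ∧ v3 = v3

v3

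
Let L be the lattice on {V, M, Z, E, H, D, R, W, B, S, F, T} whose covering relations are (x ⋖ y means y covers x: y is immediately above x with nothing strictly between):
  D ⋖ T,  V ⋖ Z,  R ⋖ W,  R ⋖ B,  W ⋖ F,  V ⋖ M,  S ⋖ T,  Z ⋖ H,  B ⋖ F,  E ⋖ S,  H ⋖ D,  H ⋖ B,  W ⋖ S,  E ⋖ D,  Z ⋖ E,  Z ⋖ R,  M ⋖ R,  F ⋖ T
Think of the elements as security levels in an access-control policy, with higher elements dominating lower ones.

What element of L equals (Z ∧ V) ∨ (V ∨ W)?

Z ∧ V = V
V ∨ W = W
V ∨ W = W

W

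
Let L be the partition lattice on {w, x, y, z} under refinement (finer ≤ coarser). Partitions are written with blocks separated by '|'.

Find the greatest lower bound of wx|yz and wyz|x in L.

The meet (common refinement) of wx|yz and wyz|x intersects blocks pairwise, giving w|x|yz.

w|x|yz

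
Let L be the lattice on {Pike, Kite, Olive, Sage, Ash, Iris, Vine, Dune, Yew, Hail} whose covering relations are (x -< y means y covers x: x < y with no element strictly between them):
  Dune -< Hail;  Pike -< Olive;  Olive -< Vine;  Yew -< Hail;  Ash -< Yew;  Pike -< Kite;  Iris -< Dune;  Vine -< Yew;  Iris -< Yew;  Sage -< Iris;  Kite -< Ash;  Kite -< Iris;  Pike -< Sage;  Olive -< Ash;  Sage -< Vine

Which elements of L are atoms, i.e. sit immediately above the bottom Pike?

The atoms are exactly the elements that cover Pike: Kite, Olive, Sage.

Kite, Olive, Sage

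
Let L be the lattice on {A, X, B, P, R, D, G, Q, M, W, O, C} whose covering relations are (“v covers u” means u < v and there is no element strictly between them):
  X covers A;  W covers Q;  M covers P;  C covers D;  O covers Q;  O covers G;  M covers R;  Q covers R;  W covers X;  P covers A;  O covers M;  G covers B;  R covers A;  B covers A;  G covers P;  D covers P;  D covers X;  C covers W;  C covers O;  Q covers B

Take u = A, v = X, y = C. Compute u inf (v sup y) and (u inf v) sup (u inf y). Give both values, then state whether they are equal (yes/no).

v sup y = C, so u inf (v sup y) = A inf C = A.
u inf v = A and u inf y = A, so (u inf v) sup (u inf y) = A sup A = A.
Equal: yes.

A; A; yes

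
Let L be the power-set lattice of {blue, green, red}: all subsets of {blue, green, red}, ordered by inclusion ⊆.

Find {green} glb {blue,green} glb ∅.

Under ⊆, meet is intersection: {green} ∩ {blue,green} ∩ ∅ = ∅.

∅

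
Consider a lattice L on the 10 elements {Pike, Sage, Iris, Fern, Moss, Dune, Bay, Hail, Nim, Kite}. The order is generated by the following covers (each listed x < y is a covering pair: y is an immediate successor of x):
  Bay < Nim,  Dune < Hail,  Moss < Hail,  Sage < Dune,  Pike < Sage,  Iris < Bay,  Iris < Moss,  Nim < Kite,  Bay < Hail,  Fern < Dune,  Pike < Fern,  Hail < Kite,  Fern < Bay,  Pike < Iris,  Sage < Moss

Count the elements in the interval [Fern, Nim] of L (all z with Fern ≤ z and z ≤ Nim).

The interval [Fern, Nim] = {Bay, Fern, Nim}, which has 3 elements.

3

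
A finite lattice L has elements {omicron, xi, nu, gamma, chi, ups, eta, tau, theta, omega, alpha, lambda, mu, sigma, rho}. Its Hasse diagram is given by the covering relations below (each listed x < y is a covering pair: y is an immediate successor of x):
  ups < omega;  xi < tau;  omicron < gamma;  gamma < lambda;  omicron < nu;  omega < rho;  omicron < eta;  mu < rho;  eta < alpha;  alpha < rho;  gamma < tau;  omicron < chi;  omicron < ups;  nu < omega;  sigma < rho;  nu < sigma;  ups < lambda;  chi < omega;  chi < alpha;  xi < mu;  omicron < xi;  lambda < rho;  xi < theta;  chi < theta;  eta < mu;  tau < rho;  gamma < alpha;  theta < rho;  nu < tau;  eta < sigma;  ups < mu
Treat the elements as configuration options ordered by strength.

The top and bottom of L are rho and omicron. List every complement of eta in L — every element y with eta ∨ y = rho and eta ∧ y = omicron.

lambda, omega, tau, theta

Need y with eta ∨ y = rho and eta ∧ y = omicron.
Checking each element gives: lambda, omega, tau, theta.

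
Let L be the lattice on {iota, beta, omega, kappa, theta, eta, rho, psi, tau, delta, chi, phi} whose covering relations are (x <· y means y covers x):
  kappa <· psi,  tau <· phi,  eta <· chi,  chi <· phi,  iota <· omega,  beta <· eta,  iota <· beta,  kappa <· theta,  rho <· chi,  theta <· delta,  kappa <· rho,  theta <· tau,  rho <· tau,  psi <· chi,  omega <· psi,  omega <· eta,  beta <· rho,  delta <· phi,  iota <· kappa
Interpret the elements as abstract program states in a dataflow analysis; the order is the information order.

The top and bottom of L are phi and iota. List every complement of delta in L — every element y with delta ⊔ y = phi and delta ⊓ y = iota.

Need y with delta ∨ y = phi and delta ∧ y = iota.
Checking each element gives: beta, eta, omega.

beta, eta, omega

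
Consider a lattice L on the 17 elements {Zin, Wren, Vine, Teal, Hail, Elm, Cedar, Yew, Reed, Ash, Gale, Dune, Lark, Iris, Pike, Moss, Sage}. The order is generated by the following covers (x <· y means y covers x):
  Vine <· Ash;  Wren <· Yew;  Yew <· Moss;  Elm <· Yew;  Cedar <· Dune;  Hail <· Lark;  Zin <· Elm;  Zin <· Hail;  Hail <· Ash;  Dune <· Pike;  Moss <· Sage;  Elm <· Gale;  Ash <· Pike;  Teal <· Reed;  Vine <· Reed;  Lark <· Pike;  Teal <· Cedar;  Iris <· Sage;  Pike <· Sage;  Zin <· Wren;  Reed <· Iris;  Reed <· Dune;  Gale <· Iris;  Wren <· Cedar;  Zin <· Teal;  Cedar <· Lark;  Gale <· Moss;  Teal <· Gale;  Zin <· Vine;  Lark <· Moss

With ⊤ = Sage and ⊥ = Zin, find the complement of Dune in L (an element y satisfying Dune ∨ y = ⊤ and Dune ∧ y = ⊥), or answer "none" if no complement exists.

Need y with Dune ∨ y = Sage and Dune ∧ y = Zin.
Checking each element gives: Elm.

Elm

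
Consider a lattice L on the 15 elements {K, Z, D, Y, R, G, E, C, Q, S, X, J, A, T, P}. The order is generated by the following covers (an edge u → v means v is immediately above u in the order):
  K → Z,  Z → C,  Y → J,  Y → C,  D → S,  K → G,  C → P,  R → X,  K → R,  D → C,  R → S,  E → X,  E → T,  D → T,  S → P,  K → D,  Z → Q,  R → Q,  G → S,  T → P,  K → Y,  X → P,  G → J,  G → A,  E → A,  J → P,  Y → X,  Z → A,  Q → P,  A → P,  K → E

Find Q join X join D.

Common upper bounds of {Q, X, D}: P.
The least among these is P.

P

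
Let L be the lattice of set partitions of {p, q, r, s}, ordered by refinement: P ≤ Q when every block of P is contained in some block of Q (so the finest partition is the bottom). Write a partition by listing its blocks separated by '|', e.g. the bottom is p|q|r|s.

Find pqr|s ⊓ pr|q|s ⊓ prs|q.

pr|q|s

Common lower bounds of {pqr|s, pr|q|s, prs|q}: pr|q|s, p|q|r|s.
The greatest among these is pr|q|s.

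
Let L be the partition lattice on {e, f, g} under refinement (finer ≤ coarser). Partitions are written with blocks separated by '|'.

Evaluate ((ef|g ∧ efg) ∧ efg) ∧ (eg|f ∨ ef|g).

ef|g ∧ efg = ef|g
ef|g ∧ efg = ef|g
eg|f ∨ ef|g = efg
ef|g ∧ efg = ef|g

ef|g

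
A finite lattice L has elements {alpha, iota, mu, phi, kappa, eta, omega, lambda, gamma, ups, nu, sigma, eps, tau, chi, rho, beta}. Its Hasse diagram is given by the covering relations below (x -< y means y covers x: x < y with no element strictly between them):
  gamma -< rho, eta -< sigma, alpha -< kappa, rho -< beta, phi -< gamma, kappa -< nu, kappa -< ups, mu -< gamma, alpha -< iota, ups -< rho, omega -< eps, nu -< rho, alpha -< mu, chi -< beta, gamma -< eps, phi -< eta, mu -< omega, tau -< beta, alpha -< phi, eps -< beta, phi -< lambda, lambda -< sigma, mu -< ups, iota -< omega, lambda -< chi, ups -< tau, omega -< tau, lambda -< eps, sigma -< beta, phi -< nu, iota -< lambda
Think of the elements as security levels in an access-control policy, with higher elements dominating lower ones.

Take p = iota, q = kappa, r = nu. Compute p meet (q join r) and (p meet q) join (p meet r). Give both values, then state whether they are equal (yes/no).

alpha; alpha; yes

q join r = nu, so p meet (q join r) = iota meet nu = alpha.
p meet q = alpha and p meet r = alpha, so (p meet q) join (p meet r) = alpha join alpha = alpha.
Equal: yes.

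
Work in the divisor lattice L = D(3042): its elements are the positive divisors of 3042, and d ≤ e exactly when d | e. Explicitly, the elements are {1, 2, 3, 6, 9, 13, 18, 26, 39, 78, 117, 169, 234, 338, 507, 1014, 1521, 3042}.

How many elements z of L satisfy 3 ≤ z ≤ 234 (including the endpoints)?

8

The interval [3, 234] = {117, 18, 234, 3, 39, 6, 78, 9}, which has 8 elements.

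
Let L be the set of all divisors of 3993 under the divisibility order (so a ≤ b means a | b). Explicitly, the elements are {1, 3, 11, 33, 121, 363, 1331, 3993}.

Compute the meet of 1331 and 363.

121

Common lower bounds of {1331, 363}: 1, 11, 121.
The greatest among these is 121.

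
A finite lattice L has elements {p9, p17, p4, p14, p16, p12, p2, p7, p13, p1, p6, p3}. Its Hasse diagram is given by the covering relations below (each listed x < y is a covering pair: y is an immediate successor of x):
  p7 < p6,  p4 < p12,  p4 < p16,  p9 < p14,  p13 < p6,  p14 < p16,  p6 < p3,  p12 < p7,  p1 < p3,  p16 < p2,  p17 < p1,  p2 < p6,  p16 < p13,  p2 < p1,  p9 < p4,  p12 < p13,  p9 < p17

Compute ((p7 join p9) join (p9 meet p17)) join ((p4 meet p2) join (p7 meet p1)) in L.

p7 ∨ p9 = p7
p9 ∧ p17 = p9
p7 ∨ p9 = p7
p4 ∧ p2 = p4
p7 ∧ p1 = p4
p4 ∨ p4 = p4
p7 ∨ p4 = p7

p7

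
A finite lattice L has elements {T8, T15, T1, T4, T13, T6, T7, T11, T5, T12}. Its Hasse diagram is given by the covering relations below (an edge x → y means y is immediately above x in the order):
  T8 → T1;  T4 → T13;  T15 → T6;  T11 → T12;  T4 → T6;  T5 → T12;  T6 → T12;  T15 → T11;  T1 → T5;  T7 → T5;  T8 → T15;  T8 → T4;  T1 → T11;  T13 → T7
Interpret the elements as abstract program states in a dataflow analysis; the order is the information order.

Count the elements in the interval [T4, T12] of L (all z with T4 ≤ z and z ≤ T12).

6

The interval [T4, T12] = {T12, T13, T4, T5, T6, T7}, which has 6 elements.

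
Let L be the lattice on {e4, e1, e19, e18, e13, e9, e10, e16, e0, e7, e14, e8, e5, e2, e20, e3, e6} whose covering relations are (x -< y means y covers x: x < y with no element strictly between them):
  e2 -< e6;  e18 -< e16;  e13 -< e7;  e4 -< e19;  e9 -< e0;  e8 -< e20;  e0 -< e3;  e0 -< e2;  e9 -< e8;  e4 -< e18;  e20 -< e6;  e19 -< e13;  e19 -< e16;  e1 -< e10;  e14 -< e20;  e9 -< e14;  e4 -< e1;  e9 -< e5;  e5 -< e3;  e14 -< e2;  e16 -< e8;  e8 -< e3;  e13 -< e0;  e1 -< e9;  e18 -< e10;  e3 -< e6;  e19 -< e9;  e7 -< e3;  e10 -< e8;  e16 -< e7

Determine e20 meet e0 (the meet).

Common lower bounds of {e20, e0}: e1, e19, e4, e9.
The greatest among these is e9.

e9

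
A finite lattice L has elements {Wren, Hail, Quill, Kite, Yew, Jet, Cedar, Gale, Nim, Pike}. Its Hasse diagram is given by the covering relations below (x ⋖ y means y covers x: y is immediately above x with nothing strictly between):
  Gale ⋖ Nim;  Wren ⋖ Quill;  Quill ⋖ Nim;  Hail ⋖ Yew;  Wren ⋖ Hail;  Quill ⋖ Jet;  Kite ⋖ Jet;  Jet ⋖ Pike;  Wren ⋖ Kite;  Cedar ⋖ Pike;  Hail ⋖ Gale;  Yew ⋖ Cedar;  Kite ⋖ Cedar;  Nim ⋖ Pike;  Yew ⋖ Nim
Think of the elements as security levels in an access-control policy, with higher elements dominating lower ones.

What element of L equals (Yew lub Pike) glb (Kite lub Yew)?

Yew ∨ Pike = Pike
Kite ∨ Yew = Cedar
Pike ∧ Cedar = Cedar

Cedar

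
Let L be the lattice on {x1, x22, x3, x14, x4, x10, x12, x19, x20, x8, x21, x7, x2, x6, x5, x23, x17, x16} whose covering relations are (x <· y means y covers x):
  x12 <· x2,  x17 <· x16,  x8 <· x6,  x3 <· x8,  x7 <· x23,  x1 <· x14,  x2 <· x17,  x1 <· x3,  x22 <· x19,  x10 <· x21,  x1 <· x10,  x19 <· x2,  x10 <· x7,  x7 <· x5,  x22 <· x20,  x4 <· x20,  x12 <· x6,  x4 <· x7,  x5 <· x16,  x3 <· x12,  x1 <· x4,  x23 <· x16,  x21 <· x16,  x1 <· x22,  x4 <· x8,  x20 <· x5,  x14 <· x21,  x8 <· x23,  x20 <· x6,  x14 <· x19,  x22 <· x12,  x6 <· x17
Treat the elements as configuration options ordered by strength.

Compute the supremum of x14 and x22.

x19

Common upper bounds of {x14, x22}: x16, x17, x19, x2.
The least among these is x19.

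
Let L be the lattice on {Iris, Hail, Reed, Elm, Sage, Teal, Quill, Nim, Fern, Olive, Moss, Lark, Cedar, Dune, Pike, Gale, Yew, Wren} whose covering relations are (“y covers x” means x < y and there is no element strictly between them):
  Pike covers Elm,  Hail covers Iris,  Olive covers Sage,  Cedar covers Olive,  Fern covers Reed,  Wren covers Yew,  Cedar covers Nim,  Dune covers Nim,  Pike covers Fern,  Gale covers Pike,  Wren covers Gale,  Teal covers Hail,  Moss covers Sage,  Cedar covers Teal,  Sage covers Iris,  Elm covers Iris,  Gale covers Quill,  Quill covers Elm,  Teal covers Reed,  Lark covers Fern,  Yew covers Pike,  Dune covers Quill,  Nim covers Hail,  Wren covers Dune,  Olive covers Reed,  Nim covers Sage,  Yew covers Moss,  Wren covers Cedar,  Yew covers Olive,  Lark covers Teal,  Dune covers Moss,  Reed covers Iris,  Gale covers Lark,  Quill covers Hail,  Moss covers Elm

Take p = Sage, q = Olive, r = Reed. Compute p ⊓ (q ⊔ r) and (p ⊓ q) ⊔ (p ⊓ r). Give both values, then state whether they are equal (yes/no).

Sage; Sage; yes

q ⊔ r = Olive, so p ⊓ (q ⊔ r) = Sage ⊓ Olive = Sage.
p ⊓ q = Sage and p ⊓ r = Iris, so (p ⊓ q) ⊔ (p ⊓ r) = Sage ⊔ Iris = Sage.
Equal: yes.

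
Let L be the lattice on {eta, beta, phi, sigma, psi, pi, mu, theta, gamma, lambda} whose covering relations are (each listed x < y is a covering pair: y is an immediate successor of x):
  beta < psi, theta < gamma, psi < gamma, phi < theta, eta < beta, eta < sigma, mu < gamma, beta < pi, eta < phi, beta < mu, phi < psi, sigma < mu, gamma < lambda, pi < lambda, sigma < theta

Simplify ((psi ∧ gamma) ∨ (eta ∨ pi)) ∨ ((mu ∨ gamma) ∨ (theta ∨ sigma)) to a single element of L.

lambda

psi ∧ gamma = psi
eta ∨ pi = pi
psi ∨ pi = lambda
mu ∨ gamma = gamma
theta ∨ sigma = theta
gamma ∨ theta = gamma
lambda ∨ gamma = lambda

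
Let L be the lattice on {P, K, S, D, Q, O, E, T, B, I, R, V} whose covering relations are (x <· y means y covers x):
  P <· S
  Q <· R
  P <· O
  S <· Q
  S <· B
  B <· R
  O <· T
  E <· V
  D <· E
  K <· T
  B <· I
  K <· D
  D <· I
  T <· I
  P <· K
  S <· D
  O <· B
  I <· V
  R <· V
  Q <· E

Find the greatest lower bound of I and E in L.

Common lower bounds of {I, E}: D, K, P, S.
The greatest among these is D.

D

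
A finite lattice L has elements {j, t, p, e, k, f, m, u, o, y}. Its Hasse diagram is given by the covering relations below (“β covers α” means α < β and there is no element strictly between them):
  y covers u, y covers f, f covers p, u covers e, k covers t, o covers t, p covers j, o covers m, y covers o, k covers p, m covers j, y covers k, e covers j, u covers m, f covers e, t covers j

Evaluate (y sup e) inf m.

m

y ∨ e = y
y ∧ m = m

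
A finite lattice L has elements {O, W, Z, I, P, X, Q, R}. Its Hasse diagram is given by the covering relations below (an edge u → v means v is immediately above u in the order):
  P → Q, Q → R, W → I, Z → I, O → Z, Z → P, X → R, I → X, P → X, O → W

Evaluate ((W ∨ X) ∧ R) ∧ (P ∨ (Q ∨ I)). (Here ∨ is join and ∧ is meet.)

W ∨ X = X
X ∧ R = X
Q ∨ I = R
P ∨ R = R
X ∧ R = X

X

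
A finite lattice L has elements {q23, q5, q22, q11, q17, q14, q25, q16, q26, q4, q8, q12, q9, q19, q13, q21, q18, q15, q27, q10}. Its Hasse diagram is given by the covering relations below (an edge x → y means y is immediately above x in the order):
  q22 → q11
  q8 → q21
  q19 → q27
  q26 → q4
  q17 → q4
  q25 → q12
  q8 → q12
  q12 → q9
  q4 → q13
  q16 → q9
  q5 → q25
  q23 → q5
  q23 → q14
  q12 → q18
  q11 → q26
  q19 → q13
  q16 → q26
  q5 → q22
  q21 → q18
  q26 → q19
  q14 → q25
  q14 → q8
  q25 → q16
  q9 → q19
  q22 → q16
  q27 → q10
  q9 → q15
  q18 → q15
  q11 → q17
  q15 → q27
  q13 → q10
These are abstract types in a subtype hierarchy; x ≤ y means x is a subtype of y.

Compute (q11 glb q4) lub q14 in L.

q26

q11 ∧ q4 = q11
q11 ∨ q14 = q26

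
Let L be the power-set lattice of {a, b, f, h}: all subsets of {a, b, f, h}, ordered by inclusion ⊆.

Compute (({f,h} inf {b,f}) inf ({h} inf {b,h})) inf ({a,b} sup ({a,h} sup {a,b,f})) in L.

{f,h} ∧ {b,f} = {f}
{h} ∧ {b,h} = {h}
{f} ∧ {h} = {}
{a,h} ∨ {a,b,f} = {a,b,f,h}
{a,b} ∨ {a,b,f,h} = {a,b,f,h}
{} ∧ {a,b,f,h} = {}

{}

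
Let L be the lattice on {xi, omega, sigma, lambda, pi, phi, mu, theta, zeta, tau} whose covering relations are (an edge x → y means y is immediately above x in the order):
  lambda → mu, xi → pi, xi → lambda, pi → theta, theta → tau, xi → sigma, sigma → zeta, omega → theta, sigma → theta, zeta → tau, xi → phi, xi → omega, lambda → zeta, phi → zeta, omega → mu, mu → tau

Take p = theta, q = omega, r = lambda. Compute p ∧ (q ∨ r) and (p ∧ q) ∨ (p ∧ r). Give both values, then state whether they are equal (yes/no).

q ∨ r = mu, so p ∧ (q ∨ r) = theta ∧ mu = omega.
p ∧ q = omega and p ∧ r = xi, so (p ∧ q) ∨ (p ∧ r) = omega ∨ xi = omega.
Equal: yes.

omega; omega; yes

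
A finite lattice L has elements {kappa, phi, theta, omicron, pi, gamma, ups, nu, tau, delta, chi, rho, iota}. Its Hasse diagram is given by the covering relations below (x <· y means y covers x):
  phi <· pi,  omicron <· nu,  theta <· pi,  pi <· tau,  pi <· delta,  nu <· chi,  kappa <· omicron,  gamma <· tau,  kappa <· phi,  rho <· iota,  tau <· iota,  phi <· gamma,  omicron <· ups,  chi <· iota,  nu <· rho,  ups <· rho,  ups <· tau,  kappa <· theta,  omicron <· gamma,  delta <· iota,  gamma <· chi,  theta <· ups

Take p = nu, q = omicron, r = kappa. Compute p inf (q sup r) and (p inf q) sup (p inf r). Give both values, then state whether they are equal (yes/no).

omicron; omicron; yes

q sup r = omicron, so p inf (q sup r) = nu inf omicron = omicron.
p inf q = omicron and p inf r = kappa, so (p inf q) sup (p inf r) = omicron sup kappa = omicron.
Equal: yes.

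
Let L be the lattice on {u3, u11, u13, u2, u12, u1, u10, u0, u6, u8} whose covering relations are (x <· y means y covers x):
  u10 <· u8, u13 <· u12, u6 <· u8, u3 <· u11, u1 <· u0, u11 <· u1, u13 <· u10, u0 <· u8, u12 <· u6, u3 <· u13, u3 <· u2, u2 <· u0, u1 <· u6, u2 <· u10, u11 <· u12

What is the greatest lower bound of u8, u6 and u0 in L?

Common lower bounds of {u8, u6, u0}: u1, u11, u3.
The greatest among these is u1.

u1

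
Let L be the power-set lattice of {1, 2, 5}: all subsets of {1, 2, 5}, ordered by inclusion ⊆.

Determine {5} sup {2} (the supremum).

{2,5}

Common upper bounds of {{5}, {2}}: {1,2,5}, {2,5}.
The least among these is {2,5}.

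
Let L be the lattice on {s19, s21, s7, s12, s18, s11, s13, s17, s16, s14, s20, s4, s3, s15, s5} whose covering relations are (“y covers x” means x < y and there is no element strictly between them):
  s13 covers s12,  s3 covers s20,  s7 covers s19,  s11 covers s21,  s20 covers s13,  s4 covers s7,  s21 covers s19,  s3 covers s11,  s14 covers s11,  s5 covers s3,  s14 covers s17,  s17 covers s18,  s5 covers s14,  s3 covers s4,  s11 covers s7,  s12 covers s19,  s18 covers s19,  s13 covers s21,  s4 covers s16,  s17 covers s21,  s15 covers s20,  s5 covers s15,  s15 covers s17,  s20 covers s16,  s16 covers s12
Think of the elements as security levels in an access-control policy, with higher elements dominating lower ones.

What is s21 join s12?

s13

Common upper bounds of {s21, s12}: s13, s15, s20, s3, s5.
The least among these is s13.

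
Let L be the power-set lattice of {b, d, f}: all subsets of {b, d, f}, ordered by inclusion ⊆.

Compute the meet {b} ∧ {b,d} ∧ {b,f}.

Under ⊆, meet is intersection: {b} ∩ {b,d} ∩ {b,f} = {b}.

{b}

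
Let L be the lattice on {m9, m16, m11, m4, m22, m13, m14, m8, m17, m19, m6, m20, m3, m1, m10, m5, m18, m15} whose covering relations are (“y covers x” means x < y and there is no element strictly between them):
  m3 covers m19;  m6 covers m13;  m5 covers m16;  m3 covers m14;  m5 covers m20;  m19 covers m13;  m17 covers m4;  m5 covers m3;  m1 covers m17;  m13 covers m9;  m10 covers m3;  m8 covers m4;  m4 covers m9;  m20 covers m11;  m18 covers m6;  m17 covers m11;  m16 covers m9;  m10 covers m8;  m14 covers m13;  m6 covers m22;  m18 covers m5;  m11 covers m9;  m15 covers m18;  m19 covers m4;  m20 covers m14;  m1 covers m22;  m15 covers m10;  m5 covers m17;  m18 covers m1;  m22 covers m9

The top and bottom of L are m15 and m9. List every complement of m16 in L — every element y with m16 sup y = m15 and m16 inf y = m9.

Need y with m16 ∨ y = m15 and m16 ∧ y = m9.
Checking each element gives: m10, m8.

m10, m8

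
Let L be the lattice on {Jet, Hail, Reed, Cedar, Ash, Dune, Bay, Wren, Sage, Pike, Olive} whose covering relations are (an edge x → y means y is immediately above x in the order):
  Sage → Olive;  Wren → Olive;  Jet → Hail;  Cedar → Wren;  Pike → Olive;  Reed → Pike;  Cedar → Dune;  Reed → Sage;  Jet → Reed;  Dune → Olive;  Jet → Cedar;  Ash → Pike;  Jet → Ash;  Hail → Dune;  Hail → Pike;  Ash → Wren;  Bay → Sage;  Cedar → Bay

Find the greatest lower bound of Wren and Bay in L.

Cedar

Common lower bounds of {Wren, Bay}: Cedar, Jet.
The greatest among these is Cedar.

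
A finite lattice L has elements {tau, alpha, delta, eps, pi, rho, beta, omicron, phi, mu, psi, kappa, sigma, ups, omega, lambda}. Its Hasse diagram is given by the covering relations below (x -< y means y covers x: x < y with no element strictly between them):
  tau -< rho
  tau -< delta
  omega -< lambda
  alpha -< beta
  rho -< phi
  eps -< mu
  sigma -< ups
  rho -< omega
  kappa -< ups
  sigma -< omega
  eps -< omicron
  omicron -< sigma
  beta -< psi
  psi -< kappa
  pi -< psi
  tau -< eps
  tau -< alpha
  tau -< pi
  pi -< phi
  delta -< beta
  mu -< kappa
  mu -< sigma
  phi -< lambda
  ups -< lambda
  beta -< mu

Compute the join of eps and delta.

Common upper bounds of {eps, delta}: kappa, lambda, mu, omega, sigma, ups.
The least among these is mu.

mu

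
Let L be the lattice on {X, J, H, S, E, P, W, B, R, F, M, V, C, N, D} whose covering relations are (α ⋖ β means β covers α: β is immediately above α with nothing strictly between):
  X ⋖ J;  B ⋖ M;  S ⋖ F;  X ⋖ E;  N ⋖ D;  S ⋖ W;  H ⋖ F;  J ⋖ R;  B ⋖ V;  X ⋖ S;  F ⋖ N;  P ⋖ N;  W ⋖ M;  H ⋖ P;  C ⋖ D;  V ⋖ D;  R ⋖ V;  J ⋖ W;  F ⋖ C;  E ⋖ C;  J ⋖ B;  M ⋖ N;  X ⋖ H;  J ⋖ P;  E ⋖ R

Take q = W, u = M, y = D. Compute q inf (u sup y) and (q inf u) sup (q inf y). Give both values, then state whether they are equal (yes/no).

W; W; yes

u sup y = D, so q inf (u sup y) = W inf D = W.
q inf u = W and q inf y = W, so (q inf u) sup (q inf y) = W sup W = W.
Equal: yes.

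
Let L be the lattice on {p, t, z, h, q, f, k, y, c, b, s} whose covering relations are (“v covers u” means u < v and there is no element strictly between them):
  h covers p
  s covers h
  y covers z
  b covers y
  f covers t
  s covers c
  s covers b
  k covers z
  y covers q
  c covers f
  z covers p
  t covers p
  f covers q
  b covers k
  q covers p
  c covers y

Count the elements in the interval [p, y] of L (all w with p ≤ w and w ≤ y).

The interval [p, y] = {p, q, y, z}, which has 4 elements.

4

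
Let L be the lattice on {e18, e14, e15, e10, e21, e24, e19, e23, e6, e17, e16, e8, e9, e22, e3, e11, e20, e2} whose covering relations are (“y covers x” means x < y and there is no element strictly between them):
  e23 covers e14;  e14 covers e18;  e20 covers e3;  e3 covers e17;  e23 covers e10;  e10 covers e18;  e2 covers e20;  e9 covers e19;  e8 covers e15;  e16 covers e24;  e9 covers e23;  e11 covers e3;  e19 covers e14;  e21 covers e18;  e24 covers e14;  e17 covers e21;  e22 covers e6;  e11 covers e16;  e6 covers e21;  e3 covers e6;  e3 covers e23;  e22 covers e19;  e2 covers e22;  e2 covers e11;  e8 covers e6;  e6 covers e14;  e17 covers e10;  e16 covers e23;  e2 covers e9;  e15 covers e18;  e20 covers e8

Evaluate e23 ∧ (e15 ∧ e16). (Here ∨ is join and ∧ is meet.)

e15 ∧ e16 = e18
e23 ∧ e18 = e18

e18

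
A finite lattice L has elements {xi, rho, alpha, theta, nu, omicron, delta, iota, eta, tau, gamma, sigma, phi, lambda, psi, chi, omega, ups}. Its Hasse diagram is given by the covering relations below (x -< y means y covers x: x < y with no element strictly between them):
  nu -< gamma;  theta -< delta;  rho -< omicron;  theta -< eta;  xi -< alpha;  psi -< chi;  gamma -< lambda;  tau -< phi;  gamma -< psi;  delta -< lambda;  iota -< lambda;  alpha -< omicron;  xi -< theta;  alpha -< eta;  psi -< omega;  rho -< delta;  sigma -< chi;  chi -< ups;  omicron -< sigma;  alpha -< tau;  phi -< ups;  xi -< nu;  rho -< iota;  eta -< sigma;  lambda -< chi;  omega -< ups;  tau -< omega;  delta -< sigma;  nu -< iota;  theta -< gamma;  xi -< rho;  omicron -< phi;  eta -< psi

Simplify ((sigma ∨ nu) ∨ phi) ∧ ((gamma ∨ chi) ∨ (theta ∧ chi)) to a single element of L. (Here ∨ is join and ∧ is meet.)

sigma ∨ nu = chi
chi ∨ phi = ups
gamma ∨ chi = chi
theta ∧ chi = theta
chi ∨ theta = chi
ups ∧ chi = chi

chi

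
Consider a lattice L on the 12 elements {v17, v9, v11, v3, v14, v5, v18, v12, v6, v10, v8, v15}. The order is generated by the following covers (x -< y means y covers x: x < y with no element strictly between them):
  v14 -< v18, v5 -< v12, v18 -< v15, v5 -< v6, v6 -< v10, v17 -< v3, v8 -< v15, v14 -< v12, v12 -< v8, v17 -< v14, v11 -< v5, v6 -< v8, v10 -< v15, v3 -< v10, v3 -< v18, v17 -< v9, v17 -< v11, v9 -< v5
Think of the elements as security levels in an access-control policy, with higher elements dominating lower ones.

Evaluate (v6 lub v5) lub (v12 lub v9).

v8

v6 ∨ v5 = v6
v12 ∨ v9 = v12
v6 ∨ v12 = v8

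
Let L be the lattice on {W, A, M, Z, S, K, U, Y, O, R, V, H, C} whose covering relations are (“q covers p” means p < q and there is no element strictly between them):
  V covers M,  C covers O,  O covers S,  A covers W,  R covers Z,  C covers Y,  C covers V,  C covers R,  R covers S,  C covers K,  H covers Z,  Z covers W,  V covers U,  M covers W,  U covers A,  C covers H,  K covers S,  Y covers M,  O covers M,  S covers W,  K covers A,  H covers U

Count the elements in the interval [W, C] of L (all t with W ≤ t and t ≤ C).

13

The interval [W, C] = {A, C, H, K, M, O, R, S, U, V, W, Y, Z}, which has 13 elements.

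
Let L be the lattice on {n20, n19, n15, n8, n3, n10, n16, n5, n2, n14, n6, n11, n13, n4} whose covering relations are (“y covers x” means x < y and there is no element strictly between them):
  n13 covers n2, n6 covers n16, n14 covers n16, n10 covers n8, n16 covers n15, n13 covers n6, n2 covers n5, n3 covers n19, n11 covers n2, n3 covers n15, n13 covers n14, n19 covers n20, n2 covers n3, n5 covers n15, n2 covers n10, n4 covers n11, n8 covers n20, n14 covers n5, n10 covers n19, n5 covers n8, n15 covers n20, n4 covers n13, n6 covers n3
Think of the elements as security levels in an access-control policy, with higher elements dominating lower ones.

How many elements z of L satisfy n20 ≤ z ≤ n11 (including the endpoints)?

9

The interval [n20, n11] = {n10, n11, n15, n19, n2, n20, n3, n5, n8}, which has 9 elements.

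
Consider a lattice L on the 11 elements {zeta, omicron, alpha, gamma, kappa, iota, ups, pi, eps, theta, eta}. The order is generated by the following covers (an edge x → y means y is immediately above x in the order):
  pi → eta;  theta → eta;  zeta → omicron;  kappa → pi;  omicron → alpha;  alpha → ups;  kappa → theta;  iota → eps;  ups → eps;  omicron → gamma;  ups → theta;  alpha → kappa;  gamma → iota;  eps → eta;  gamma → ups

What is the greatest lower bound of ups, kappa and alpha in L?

Common lower bounds of {ups, kappa, alpha}: alpha, omicron, zeta.
The greatest among these is alpha.

alpha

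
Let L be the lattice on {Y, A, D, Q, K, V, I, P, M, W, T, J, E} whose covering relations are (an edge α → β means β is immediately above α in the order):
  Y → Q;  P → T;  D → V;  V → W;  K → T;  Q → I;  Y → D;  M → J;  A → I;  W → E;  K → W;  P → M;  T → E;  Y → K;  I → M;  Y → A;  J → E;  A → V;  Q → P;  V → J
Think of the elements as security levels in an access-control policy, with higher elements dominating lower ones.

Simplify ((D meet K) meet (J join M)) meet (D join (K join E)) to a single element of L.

D ∧ K = Y
J ∨ M = J
Y ∧ J = Y
K ∨ E = E
D ∨ E = E
Y ∧ E = Y

Y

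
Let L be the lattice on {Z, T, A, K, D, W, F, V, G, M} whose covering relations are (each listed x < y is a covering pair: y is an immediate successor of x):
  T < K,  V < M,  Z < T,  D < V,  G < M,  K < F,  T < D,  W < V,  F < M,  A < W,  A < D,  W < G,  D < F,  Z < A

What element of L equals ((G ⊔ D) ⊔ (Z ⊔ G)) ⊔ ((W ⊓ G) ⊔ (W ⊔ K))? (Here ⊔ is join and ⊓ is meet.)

G ∨ D = M
Z ∨ G = G
M ∨ G = M
W ∧ G = W
W ∨ K = M
W ∨ M = M
M ∨ M = M

M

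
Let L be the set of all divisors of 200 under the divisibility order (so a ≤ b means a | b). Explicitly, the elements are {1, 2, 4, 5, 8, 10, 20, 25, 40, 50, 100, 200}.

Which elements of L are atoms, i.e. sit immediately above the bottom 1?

The atoms are exactly the elements that cover 1: 2, 5.

2, 5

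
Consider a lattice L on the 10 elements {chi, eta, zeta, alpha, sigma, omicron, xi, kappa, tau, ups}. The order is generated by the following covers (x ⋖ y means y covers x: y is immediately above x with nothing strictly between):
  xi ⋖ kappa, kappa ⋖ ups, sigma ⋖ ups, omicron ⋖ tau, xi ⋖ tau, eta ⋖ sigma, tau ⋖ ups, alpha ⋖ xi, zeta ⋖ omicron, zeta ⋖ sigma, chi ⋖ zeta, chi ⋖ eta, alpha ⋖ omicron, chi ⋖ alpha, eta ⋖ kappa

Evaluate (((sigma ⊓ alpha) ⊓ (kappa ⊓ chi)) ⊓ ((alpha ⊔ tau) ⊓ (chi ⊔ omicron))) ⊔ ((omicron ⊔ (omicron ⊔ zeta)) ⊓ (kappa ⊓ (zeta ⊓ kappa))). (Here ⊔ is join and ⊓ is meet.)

sigma ∧ alpha = chi
kappa ∧ chi = chi
chi ∧ chi = chi
alpha ∨ tau = tau
chi ∨ omicron = omicron
tau ∧ omicron = omicron
chi ∧ omicron = chi
omicron ∨ zeta = omicron
omicron ∨ omicron = omicron
zeta ∧ kappa = chi
kappa ∧ chi = chi
omicron ∧ chi = chi
chi ∨ chi = chi

chi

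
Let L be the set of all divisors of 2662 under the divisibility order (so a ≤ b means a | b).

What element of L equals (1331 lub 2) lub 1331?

2662

1331 ∨ 2 = 2662
2662 ∨ 1331 = 2662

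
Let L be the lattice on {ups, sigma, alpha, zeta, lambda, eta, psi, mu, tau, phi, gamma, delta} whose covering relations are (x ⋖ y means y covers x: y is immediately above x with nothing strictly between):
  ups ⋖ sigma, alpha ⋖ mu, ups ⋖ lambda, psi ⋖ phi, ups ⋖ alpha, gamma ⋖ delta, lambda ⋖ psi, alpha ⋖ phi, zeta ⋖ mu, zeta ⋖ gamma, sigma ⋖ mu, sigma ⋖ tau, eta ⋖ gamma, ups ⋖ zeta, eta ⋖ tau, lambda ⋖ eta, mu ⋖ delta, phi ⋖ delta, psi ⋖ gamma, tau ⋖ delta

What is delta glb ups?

ups

Common lower bounds of {delta, ups}: ups.
The greatest among these is ups.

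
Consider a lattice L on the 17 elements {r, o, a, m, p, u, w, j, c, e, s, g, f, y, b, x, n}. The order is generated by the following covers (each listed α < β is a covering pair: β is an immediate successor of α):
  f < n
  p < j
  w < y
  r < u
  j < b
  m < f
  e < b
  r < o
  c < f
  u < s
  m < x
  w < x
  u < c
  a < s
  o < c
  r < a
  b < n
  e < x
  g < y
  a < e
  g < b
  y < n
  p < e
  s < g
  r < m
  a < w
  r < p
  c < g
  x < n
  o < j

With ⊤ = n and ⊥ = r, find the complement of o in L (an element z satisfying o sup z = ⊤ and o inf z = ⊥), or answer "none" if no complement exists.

Need z with o ∨ z = n and o ∧ z = r.
Checking each element gives: x.

x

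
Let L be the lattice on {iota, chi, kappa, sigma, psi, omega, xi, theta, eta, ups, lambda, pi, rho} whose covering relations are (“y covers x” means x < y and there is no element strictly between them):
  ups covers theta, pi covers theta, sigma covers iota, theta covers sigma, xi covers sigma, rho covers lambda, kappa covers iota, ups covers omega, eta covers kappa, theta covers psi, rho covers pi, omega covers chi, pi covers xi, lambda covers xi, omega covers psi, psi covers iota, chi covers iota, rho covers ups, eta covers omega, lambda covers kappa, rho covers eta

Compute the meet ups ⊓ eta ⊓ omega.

omega

Common lower bounds of {ups, eta, omega}: chi, iota, omega, psi.
The greatest among these is omega.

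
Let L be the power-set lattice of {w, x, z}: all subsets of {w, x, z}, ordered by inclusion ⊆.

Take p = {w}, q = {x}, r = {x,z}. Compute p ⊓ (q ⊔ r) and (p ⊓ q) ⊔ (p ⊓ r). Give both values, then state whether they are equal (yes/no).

q ⊔ r = {x,z}, so p ⊓ (q ⊔ r) = {w} ⊓ {x,z} = ∅.
p ⊓ q = ∅ and p ⊓ r = ∅, so (p ⊓ q) ⊔ (p ⊓ r) = ∅ ⊔ ∅ = ∅.
Equal: yes.

∅; ∅; yes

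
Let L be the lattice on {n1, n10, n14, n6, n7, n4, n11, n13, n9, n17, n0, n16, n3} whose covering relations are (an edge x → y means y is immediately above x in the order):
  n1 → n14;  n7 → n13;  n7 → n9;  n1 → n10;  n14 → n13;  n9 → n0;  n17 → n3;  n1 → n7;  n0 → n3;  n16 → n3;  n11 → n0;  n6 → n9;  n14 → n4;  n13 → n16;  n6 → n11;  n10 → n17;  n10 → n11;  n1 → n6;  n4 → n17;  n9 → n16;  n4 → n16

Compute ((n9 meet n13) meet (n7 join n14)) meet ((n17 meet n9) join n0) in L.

n9 ∧ n13 = n7
n7 ∨ n14 = n13
n7 ∧ n13 = n7
n17 ∧ n9 = n1
n1 ∨ n0 = n0
n7 ∧ n0 = n7

n7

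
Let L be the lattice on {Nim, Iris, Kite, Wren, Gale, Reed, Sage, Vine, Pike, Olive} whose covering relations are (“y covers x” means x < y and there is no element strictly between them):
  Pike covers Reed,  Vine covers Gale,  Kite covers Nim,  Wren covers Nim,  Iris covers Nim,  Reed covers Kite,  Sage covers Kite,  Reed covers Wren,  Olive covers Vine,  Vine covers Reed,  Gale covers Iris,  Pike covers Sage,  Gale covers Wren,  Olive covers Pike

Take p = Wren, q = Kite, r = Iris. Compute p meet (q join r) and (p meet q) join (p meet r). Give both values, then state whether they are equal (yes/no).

Wren; Nim; no

q join r = Vine, so p meet (q join r) = Wren meet Vine = Wren.
p meet q = Nim and p meet r = Nim, so (p meet q) join (p meet r) = Nim join Nim = Nim.
Equal: no.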